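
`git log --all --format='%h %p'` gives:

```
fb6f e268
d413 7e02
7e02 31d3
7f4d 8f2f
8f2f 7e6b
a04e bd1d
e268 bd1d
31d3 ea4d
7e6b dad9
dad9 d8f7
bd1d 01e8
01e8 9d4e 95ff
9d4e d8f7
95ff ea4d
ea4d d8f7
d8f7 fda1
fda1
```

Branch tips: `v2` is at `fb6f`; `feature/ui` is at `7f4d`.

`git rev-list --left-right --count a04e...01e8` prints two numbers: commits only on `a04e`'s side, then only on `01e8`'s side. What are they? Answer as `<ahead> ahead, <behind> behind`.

2 ahead, 0 behind

Reachable from a04e: {01e8, 95ff, 9d4e, a04e, bd1d, d8f7, ea4d, fda1}.
Reachable from 01e8: {01e8, 95ff, 9d4e, d8f7, ea4d, fda1}.
Only in a04e's history (ahead): {a04e, bd1d} — 2.
Only in 01e8's history (behind): {} — 0.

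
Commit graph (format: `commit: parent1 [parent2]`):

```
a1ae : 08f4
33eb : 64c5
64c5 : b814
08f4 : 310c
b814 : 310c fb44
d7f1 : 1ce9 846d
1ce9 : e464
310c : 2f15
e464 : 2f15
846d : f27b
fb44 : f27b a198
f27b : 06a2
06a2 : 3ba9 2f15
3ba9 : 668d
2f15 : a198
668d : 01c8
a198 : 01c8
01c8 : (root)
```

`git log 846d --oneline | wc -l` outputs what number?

Walking parent pointers from 846d: reachable set = {01c8, 06a2, 2f15, 3ba9, 668d, 846d, a198, f27b}.
That is 8 commits.

8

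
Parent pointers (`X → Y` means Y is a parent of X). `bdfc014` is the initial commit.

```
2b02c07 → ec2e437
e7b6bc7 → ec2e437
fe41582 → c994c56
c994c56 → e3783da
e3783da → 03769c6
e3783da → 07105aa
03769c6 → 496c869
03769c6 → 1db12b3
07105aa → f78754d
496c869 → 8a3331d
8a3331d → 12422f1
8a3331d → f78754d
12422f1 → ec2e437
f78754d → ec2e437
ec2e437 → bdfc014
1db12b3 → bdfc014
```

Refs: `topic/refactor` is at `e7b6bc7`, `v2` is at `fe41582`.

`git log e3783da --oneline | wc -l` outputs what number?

Walking parent pointers from e3783da: reachable set = {03769c6, 07105aa, 12422f1, 1db12b3, 496c869, 8a3331d, bdfc014, e3783da, ec2e437, f78754d}.
That is 10 commits.

10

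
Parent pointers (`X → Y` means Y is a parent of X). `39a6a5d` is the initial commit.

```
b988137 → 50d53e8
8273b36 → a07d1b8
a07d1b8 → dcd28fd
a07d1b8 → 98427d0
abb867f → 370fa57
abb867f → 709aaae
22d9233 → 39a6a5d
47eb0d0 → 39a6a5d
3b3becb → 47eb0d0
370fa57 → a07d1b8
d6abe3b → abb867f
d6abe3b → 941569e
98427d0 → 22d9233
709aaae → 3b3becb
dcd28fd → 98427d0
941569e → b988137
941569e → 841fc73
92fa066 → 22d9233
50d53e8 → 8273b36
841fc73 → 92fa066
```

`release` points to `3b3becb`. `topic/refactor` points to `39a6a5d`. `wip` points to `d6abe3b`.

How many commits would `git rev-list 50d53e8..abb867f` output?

Reachable from abb867f: {22d9233, 370fa57, 39a6a5d, 3b3becb, 47eb0d0, 709aaae, 98427d0, a07d1b8, abb867f, dcd28fd}.
Reachable from 50d53e8: {22d9233, 39a6a5d, 50d53e8, 8273b36, 98427d0, a07d1b8, dcd28fd}.
In abb867f's history but not 50d53e8's: {370fa57, 3b3becb, 47eb0d0, 709aaae, abb867f} — 5 commits.

5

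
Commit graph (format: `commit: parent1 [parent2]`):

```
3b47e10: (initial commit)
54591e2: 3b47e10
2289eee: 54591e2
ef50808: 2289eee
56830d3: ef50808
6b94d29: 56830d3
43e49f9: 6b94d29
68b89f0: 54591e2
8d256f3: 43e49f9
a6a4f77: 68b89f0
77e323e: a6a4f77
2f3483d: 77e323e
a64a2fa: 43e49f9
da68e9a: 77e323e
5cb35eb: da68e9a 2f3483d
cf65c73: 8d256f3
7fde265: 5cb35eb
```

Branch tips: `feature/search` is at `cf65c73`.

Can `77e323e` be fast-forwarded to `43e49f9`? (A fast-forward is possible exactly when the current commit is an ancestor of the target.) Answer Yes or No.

No

A fast-forward from 77e323e to 43e49f9 is possible iff 77e323e is an ancestor of 43e49f9.
Ancestors of 43e49f9: {2289eee, 3b47e10, 43e49f9, 54591e2, 56830d3, 6b94d29, ef50808}.
77e323e is not among them, so fast-forward is not possible.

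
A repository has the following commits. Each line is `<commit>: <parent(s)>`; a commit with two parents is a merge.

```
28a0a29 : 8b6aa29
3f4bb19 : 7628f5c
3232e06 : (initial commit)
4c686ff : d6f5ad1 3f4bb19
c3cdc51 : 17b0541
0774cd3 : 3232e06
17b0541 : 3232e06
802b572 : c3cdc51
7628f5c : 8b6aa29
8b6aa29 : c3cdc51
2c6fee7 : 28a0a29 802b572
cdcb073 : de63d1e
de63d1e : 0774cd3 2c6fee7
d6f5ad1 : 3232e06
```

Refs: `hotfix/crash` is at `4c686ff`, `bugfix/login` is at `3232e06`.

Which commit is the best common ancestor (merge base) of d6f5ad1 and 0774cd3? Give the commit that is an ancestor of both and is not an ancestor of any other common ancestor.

Ancestors of d6f5ad1: {3232e06, d6f5ad1}.
Ancestors of 0774cd3: {0774cd3, 3232e06}.
Common ancestors: {3232e06}.
The only common ancestor is 3232e06, so it is the merge base.

3232e06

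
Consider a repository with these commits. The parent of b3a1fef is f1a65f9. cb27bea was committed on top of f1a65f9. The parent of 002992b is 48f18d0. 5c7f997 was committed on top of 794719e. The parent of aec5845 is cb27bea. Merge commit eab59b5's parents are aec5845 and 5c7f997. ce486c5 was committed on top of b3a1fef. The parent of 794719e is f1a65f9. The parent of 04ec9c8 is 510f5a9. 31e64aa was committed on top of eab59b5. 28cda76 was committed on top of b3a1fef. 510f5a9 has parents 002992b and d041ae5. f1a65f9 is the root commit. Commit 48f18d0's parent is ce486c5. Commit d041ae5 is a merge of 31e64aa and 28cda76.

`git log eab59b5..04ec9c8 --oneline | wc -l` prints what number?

Reachable from 04ec9c8: {002992b, 04ec9c8, 28cda76, 31e64aa, 48f18d0, 510f5a9, 5c7f997, 794719e, aec5845, b3a1fef, cb27bea, ce486c5, d041ae5, eab59b5, f1a65f9}.
Reachable from eab59b5: {5c7f997, 794719e, aec5845, cb27bea, eab59b5, f1a65f9}.
In 04ec9c8's history but not eab59b5's: {002992b, 04ec9c8, 28cda76, 31e64aa, 48f18d0, 510f5a9, b3a1fef, ce486c5, d041ae5} — 9 commits.

9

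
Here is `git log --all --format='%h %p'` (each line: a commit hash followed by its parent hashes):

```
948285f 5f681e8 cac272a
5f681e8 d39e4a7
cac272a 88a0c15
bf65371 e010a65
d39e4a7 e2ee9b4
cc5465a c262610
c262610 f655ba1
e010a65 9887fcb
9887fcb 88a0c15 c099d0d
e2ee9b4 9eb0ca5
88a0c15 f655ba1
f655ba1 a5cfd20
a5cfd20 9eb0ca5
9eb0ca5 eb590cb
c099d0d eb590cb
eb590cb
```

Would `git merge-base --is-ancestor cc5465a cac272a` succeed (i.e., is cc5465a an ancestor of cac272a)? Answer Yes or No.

No

Ancestors of cac272a: {88a0c15, 9eb0ca5, a5cfd20, cac272a, eb590cb, f655ba1}.
cc5465a is not in that set, so it is not an ancestor of cac272a.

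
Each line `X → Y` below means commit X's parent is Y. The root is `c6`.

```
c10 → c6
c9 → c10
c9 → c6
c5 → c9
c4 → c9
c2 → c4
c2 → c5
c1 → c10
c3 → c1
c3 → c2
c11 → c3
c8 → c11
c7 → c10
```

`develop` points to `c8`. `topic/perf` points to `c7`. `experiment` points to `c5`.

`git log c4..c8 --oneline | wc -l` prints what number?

Reachable from c8: {c1, c10, c11, c2, c3, c4, c5, c6, c8, c9}.
Reachable from c4: {c10, c4, c6, c9}.
In c8's history but not c4's: {c1, c11, c2, c3, c5, c8} — 6 commits.

6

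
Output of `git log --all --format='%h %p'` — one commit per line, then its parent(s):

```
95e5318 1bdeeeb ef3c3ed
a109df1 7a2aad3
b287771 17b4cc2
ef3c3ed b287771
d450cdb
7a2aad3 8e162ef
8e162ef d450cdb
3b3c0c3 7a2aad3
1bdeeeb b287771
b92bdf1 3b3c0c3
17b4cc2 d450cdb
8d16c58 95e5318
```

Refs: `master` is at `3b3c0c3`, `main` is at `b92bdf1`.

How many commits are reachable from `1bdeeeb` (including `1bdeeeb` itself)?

Walking parent pointers from 1bdeeeb: reachable set = {17b4cc2, 1bdeeeb, b287771, d450cdb}.
That is 4 commits.

4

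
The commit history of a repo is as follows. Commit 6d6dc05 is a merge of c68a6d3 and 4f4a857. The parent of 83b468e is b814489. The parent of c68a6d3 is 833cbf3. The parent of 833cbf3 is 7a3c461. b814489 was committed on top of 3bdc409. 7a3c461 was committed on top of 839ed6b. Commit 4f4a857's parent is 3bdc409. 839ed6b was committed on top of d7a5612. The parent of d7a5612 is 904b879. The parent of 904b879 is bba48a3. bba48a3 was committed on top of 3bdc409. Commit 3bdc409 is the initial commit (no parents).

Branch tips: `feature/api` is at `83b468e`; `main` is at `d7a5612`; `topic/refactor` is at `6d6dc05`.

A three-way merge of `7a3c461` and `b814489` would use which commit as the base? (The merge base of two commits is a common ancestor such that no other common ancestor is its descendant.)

3bdc409

Ancestors of 7a3c461: {3bdc409, 7a3c461, 839ed6b, 904b879, bba48a3, d7a5612}.
Ancestors of b814489: {3bdc409, b814489}.
Common ancestors: {3bdc409}.
The only common ancestor is 3bdc409, so it is the merge base.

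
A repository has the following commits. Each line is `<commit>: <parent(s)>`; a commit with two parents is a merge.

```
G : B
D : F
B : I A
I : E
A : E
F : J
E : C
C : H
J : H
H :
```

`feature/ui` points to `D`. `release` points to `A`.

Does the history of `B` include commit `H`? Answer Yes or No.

Yes

Ancestors of B (commits reachable by following parents): {A, B, C, E, H, I}.
H is in that set, so it is an ancestor of B.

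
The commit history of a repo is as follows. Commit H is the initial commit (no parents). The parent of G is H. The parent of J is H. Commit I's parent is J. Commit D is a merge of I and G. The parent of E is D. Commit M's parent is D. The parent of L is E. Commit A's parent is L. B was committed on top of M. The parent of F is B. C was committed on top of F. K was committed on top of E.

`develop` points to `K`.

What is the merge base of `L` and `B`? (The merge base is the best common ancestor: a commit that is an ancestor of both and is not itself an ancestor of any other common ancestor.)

D

Ancestors of L: {D, E, G, H, I, J, L}.
Ancestors of B: {B, D, G, H, I, J, M}.
Common ancestors: {D, G, H, I, J}.
Among these, D is not an ancestor of any other common ancestor — it is the merge base.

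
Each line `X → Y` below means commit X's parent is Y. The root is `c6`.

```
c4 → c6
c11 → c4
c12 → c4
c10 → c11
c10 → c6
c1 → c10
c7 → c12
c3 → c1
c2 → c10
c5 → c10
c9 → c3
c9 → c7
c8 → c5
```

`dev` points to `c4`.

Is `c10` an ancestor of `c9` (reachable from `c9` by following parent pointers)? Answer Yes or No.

Yes

Ancestors of c9 (commits reachable by following parents): {c1, c10, c11, c12, c3, c4, c6, c7, c9}.
c10 is in that set, so it is an ancestor of c9.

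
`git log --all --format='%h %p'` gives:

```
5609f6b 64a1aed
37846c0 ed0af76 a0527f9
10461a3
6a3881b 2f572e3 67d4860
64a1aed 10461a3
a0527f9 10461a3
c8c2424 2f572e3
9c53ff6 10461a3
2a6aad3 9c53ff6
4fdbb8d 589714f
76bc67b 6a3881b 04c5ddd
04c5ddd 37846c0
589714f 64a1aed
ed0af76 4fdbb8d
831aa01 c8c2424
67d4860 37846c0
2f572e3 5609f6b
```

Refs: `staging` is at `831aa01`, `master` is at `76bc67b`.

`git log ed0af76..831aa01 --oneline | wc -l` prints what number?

Reachable from 831aa01: {10461a3, 2f572e3, 5609f6b, 64a1aed, 831aa01, c8c2424}.
Reachable from ed0af76: {10461a3, 4fdbb8d, 589714f, 64a1aed, ed0af76}.
In 831aa01's history but not ed0af76's: {2f572e3, 5609f6b, 831aa01, c8c2424} — 4 commits.

4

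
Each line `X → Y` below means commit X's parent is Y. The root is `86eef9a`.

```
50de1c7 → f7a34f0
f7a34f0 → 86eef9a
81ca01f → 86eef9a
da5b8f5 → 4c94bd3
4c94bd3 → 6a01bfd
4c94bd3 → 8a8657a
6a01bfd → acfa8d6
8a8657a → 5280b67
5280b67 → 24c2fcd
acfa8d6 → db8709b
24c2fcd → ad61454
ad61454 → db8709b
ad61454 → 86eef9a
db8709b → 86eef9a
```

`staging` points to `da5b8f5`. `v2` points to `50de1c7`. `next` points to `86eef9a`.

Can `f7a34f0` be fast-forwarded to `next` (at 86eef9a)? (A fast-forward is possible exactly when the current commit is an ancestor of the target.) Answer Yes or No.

A fast-forward from f7a34f0 to 86eef9a is possible iff f7a34f0 is an ancestor of 86eef9a.
Ancestors of 86eef9a: {86eef9a}.
f7a34f0 is not among them, so fast-forward is not possible.

No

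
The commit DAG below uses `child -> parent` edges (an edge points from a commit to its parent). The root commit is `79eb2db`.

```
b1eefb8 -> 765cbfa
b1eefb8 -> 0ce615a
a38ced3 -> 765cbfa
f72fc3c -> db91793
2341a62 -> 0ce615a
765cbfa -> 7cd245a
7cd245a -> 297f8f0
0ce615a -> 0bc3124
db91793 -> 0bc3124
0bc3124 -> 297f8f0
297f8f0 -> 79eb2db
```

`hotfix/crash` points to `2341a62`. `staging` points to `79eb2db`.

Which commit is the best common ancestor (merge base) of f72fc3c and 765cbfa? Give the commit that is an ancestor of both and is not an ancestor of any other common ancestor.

Ancestors of f72fc3c: {0bc3124, 297f8f0, 79eb2db, db91793, f72fc3c}.
Ancestors of 765cbfa: {297f8f0, 765cbfa, 79eb2db, 7cd245a}.
Common ancestors: {297f8f0, 79eb2db}.
Among these, 297f8f0 is not an ancestor of any other common ancestor — it is the merge base.

297f8f0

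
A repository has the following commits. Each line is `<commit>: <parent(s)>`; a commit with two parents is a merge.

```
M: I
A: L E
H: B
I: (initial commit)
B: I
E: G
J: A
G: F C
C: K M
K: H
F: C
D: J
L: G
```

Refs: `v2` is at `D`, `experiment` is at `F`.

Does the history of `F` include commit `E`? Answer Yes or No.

Ancestors of F: {B, C, F, H, I, K, M}.
E is not in that set, so it is not an ancestor of F.

No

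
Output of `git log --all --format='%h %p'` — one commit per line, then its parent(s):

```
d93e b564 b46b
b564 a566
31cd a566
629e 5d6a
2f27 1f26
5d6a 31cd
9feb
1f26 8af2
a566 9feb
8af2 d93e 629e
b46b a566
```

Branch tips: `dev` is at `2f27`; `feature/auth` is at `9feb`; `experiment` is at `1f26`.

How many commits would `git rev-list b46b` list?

3

Walking parent pointers from b46b: reachable set = {9feb, a566, b46b}.
That is 3 commits.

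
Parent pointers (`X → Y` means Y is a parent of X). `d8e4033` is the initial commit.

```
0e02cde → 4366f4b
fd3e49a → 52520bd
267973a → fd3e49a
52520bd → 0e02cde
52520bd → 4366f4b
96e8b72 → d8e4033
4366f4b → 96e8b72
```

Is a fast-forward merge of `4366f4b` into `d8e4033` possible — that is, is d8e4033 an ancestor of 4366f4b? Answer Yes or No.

A fast-forward from d8e4033 to 4366f4b is possible iff d8e4033 is an ancestor of 4366f4b.
Ancestors of 4366f4b: {4366f4b, 96e8b72, d8e4033}.
d8e4033 is among them, so fast-forward is possible.

Yes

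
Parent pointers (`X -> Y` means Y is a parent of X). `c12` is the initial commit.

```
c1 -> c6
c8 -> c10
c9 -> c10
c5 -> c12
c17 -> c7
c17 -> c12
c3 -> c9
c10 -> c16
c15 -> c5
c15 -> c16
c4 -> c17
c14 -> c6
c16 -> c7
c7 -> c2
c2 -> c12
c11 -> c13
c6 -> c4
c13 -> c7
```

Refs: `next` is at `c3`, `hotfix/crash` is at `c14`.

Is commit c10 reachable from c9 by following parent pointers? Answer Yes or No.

Ancestors of c9 (commits reachable by following parents): {c10, c12, c16, c2, c7, c9}.
c10 is in that set, so it is an ancestor of c9.

Yes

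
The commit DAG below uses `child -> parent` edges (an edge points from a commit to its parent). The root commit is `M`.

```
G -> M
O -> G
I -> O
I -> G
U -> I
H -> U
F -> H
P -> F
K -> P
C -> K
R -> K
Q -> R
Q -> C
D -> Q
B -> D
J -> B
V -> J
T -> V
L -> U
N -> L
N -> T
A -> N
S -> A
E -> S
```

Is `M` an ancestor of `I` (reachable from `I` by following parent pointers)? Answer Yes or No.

Yes

Ancestors of I (commits reachable by following parents): {G, I, M, O}.
M is in that set, so it is an ancestor of I.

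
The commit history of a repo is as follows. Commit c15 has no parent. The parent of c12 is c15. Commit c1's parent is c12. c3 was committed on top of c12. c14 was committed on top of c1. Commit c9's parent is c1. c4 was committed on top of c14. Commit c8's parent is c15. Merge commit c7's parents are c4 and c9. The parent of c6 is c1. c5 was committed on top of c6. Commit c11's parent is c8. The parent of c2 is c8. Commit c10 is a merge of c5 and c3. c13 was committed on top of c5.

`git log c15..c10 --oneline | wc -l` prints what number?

Reachable from c10: {c1, c10, c12, c15, c3, c5, c6}.
Reachable from c15: {c15}.
In c10's history but not c15's: {c1, c10, c12, c3, c5, c6} — 6 commits.

6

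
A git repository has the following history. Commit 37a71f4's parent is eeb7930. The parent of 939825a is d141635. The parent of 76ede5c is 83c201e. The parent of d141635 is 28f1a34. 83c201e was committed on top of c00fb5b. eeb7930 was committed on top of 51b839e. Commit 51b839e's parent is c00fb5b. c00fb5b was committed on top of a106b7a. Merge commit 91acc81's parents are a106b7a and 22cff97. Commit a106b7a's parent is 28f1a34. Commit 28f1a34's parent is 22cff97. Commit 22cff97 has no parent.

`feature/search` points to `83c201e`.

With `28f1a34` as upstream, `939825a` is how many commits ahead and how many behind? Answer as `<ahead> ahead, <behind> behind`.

2 ahead, 0 behind

Reachable from 939825a: {22cff97, 28f1a34, 939825a, d141635}.
Reachable from 28f1a34: {22cff97, 28f1a34}.
Only in 939825a's history (ahead): {939825a, d141635} — 2.
Only in 28f1a34's history (behind): {} — 0.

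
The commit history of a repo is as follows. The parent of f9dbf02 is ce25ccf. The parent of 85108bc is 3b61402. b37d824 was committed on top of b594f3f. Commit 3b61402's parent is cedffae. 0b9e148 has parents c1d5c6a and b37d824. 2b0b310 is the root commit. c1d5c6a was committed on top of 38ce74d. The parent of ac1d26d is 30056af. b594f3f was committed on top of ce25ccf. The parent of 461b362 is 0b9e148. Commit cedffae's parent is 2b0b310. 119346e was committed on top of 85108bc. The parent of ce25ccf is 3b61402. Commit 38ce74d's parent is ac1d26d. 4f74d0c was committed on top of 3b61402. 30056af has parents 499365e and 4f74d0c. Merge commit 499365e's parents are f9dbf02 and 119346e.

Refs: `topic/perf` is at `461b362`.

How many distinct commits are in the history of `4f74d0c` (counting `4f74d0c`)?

4

Walking parent pointers from 4f74d0c: reachable set = {2b0b310, 3b61402, 4f74d0c, cedffae}.
That is 4 commits.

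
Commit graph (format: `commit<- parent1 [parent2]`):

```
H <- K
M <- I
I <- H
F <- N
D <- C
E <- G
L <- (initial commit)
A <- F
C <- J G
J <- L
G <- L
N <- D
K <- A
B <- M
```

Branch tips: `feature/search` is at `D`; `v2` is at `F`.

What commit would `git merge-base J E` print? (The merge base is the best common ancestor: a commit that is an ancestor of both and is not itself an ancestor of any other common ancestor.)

Ancestors of J: {J, L}.
Ancestors of E: {E, G, L}.
Common ancestors: {L}.
The only common ancestor is L, so it is the merge base.

L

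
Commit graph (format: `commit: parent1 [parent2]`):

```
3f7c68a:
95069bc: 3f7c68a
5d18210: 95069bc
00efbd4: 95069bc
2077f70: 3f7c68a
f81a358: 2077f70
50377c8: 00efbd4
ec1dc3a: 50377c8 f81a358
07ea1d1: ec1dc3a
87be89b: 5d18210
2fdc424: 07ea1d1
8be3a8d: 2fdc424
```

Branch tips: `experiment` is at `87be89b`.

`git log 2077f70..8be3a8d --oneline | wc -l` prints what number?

Reachable from 8be3a8d: {00efbd4, 07ea1d1, 2077f70, 2fdc424, 3f7c68a, 50377c8, 8be3a8d, 95069bc, ec1dc3a, f81a358}.
Reachable from 2077f70: {2077f70, 3f7c68a}.
In 8be3a8d's history but not 2077f70's: {00efbd4, 07ea1d1, 2fdc424, 50377c8, 8be3a8d, 95069bc, ec1dc3a, f81a358} — 8 commits.

8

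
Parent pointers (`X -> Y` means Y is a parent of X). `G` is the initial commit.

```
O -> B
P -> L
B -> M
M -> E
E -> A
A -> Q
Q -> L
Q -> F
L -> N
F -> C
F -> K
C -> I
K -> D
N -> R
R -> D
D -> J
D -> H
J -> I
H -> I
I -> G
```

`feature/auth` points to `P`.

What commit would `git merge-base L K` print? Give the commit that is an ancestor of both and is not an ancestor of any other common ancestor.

Ancestors of L: {D, G, H, I, J, L, N, R}.
Ancestors of K: {D, G, H, I, J, K}.
Common ancestors: {D, G, H, I, J}.
Among these, D is not an ancestor of any other common ancestor — it is the merge base.

D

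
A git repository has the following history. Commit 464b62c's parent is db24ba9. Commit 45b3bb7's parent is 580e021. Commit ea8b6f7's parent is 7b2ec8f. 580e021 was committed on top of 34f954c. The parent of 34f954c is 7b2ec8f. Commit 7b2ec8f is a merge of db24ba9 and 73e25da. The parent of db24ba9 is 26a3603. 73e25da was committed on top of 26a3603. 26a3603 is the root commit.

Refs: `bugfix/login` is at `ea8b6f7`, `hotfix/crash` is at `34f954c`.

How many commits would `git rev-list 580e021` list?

6

Walking parent pointers from 580e021: reachable set = {26a3603, 34f954c, 580e021, 73e25da, 7b2ec8f, db24ba9}.
That is 6 commits.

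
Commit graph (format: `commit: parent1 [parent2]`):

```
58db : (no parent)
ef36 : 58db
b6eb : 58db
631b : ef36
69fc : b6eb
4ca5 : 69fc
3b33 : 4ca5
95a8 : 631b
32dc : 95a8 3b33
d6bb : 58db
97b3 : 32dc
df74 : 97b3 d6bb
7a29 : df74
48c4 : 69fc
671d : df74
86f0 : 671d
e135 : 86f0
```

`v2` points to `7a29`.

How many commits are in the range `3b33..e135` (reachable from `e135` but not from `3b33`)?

10

Reachable from e135: {32dc, 3b33, 4ca5, 58db, 631b, 671d, 69fc, 86f0, 95a8, 97b3, b6eb, d6bb, df74, e135, ef36}.
Reachable from 3b33: {3b33, 4ca5, 58db, 69fc, b6eb}.
In e135's history but not 3b33's: {32dc, 631b, 671d, 86f0, 95a8, 97b3, d6bb, df74, e135, ef36} — 10 commits.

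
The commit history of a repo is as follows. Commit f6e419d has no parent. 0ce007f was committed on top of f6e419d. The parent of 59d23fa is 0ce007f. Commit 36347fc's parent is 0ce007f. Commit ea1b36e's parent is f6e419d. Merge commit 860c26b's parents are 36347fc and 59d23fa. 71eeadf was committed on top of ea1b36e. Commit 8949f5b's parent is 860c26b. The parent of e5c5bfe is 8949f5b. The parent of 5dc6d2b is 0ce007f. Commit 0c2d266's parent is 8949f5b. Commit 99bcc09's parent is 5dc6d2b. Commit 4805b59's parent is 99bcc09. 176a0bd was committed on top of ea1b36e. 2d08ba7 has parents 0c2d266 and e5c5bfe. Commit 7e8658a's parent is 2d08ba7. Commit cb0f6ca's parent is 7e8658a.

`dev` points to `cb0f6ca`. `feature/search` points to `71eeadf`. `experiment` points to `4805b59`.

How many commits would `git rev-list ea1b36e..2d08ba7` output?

8

Reachable from 2d08ba7: {0c2d266, 0ce007f, 2d08ba7, 36347fc, 59d23fa, 860c26b, 8949f5b, e5c5bfe, f6e419d}.
Reachable from ea1b36e: {ea1b36e, f6e419d}.
In 2d08ba7's history but not ea1b36e's: {0c2d266, 0ce007f, 2d08ba7, 36347fc, 59d23fa, 860c26b, 8949f5b, e5c5bfe} — 8 commits.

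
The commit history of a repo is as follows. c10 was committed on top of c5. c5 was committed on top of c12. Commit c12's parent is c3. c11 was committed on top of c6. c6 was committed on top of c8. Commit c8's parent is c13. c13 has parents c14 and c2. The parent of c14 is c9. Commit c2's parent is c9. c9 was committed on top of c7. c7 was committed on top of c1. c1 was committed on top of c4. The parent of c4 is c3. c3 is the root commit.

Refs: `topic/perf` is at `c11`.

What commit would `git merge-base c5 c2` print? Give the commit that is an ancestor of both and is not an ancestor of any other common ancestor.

c3

Ancestors of c5: {c12, c3, c5}.
Ancestors of c2: {c1, c2, c3, c4, c7, c9}.
Common ancestors: {c3}.
The only common ancestor is c3, so it is the merge base.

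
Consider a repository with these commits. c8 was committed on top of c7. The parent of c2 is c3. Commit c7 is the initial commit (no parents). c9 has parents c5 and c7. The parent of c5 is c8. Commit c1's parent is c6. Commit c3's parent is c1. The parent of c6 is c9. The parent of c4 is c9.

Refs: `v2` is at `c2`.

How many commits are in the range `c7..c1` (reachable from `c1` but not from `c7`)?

5

Reachable from c1: {c1, c5, c6, c7, c8, c9}.
Reachable from c7: {c7}.
In c1's history but not c7's: {c1, c5, c6, c8, c9} — 5 commits.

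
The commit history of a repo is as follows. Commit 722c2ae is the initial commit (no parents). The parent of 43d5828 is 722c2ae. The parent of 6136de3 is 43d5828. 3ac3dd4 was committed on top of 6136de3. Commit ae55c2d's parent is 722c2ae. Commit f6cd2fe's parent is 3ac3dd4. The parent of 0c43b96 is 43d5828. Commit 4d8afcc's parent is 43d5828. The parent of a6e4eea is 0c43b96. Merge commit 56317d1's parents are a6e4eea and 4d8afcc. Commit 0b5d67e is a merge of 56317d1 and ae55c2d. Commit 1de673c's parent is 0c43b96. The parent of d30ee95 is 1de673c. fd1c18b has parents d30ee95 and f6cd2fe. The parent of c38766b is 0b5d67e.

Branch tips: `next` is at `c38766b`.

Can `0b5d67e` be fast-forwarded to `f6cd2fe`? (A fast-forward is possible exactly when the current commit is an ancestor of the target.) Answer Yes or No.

No

A fast-forward from 0b5d67e to f6cd2fe is possible iff 0b5d67e is an ancestor of f6cd2fe.
Ancestors of f6cd2fe: {3ac3dd4, 43d5828, 6136de3, 722c2ae, f6cd2fe}.
0b5d67e is not among them, so fast-forward is not possible.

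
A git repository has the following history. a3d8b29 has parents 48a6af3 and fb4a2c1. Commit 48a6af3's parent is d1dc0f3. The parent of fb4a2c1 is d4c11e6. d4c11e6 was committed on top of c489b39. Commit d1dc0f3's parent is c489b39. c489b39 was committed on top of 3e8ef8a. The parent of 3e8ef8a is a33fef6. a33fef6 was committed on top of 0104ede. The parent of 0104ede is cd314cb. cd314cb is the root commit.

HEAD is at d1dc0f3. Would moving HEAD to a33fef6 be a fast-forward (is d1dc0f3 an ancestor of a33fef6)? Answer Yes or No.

A fast-forward from d1dc0f3 to a33fef6 is possible iff d1dc0f3 is an ancestor of a33fef6.
Ancestors of a33fef6: {0104ede, a33fef6, cd314cb}.
d1dc0f3 is not among them, so fast-forward is not possible.

No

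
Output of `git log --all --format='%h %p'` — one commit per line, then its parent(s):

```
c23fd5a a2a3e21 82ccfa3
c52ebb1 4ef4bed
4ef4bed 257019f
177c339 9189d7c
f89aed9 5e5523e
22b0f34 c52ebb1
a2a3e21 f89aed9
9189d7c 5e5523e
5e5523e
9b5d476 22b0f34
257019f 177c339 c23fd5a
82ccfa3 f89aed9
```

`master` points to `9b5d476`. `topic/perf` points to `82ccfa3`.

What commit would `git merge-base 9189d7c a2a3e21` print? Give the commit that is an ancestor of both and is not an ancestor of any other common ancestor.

Ancestors of 9189d7c: {5e5523e, 9189d7c}.
Ancestors of a2a3e21: {5e5523e, a2a3e21, f89aed9}.
Common ancestors: {5e5523e}.
The only common ancestor is 5e5523e, so it is the merge base.

5e5523e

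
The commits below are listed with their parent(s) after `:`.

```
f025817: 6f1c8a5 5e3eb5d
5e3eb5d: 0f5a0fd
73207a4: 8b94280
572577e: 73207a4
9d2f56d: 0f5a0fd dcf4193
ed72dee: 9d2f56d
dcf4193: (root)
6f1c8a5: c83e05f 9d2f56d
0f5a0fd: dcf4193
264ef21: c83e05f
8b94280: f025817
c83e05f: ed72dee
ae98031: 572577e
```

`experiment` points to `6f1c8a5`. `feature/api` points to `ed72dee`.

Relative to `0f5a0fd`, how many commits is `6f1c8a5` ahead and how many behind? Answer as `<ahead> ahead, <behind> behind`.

Reachable from 6f1c8a5: {0f5a0fd, 6f1c8a5, 9d2f56d, c83e05f, dcf4193, ed72dee}.
Reachable from 0f5a0fd: {0f5a0fd, dcf4193}.
Only in 6f1c8a5's history (ahead): {6f1c8a5, 9d2f56d, c83e05f, ed72dee} — 4.
Only in 0f5a0fd's history (behind): {} — 0.

4 ahead, 0 behind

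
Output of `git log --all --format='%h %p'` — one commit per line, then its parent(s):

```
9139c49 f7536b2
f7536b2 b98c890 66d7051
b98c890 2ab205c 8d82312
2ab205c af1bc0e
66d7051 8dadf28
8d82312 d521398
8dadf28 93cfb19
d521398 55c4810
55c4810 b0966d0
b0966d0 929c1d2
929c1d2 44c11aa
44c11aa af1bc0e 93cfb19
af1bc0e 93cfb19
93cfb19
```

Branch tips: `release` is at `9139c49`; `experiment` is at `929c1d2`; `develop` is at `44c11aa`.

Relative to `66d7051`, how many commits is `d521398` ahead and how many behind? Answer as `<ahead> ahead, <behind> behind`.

Reachable from d521398: {44c11aa, 55c4810, 929c1d2, 93cfb19, af1bc0e, b0966d0, d521398}.
Reachable from 66d7051: {66d7051, 8dadf28, 93cfb19}.
Only in d521398's history (ahead): {44c11aa, 55c4810, 929c1d2, af1bc0e, b0966d0, d521398} — 6.
Only in 66d7051's history (behind): {66d7051, 8dadf28} — 2.

6 ahead, 2 behind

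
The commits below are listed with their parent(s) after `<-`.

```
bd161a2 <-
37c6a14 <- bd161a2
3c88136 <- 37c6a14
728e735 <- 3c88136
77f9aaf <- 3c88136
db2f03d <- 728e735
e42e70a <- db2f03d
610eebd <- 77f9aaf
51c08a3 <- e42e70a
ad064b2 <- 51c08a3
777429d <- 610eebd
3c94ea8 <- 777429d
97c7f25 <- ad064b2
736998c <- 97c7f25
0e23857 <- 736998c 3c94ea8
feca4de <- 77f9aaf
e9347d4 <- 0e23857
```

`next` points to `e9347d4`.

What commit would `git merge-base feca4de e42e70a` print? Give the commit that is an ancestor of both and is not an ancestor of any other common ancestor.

Ancestors of feca4de: {37c6a14, 3c88136, 77f9aaf, bd161a2, feca4de}.
Ancestors of e42e70a: {37c6a14, 3c88136, 728e735, bd161a2, db2f03d, e42e70a}.
Common ancestors: {37c6a14, 3c88136, bd161a2}.
Among these, 3c88136 is not an ancestor of any other common ancestor — it is the merge base.

3c88136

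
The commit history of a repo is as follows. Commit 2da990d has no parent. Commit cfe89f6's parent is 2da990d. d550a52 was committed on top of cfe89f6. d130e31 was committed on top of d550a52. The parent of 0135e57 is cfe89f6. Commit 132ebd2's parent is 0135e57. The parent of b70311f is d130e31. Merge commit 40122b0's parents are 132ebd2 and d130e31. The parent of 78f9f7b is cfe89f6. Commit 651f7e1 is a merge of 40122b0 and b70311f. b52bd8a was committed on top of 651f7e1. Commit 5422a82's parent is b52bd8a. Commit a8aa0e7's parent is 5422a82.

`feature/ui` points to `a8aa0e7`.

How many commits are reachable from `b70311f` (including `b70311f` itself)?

Walking parent pointers from b70311f: reachable set = {2da990d, b70311f, cfe89f6, d130e31, d550a52}.
That is 5 commits.

5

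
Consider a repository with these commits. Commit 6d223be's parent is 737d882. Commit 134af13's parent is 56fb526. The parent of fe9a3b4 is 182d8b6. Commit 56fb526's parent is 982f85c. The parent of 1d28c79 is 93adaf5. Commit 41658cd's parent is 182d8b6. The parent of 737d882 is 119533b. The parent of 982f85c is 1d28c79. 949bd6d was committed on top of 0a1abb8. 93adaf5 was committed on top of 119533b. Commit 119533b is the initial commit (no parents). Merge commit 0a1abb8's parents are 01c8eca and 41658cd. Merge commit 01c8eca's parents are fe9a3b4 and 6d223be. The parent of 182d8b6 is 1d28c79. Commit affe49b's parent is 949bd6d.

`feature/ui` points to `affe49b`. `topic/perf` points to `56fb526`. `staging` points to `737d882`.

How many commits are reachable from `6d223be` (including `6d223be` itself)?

3

Walking parent pointers from 6d223be: reachable set = {119533b, 6d223be, 737d882}.
That is 3 commits.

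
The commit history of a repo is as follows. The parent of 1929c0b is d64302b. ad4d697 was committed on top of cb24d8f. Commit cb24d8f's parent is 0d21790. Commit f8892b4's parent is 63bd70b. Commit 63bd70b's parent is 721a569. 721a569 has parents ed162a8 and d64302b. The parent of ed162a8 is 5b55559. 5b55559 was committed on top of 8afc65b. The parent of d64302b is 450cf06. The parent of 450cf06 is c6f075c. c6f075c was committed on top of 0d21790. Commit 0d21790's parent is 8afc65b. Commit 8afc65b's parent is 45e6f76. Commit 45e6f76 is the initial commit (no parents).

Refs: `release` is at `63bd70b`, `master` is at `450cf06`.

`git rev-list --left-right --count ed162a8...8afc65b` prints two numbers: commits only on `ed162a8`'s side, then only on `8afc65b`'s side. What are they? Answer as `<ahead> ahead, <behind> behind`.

2 ahead, 0 behind

Reachable from ed162a8: {45e6f76, 5b55559, 8afc65b, ed162a8}.
Reachable from 8afc65b: {45e6f76, 8afc65b}.
Only in ed162a8's history (ahead): {5b55559, ed162a8} — 2.
Only in 8afc65b's history (behind): {} — 0.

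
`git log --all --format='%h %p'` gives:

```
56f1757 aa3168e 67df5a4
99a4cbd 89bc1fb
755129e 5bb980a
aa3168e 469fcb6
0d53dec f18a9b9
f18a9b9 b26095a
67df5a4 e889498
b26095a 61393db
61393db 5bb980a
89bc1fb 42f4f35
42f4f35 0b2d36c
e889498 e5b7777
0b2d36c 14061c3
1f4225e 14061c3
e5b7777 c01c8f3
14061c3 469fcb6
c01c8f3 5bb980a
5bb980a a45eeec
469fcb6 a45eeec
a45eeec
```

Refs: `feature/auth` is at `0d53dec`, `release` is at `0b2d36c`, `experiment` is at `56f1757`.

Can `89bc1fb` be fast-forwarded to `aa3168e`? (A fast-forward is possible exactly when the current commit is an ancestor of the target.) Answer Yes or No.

A fast-forward from 89bc1fb to aa3168e is possible iff 89bc1fb is an ancestor of aa3168e.
Ancestors of aa3168e: {469fcb6, a45eeec, aa3168e}.
89bc1fb is not among them, so fast-forward is not possible.

No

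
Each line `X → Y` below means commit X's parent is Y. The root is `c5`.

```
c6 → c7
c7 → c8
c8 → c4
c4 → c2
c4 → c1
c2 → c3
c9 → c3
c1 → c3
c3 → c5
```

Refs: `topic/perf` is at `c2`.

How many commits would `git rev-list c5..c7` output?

6

Reachable from c7: {c1, c2, c3, c4, c5, c7, c8}.
Reachable from c5: {c5}.
In c7's history but not c5's: {c1, c2, c3, c4, c7, c8} — 6 commits.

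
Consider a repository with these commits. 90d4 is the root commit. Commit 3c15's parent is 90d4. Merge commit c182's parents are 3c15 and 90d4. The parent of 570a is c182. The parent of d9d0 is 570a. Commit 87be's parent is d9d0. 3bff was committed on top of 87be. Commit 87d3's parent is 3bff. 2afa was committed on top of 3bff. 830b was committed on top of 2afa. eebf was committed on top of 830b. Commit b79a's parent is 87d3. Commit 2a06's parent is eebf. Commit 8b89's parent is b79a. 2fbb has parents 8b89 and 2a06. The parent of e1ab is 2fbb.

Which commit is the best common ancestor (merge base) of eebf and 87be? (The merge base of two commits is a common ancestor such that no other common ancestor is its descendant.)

Ancestors of eebf: {2afa, 3bff, 3c15, 570a, 830b, 87be, 90d4, c182, d9d0, eebf}.
Ancestors of 87be: {3c15, 570a, 87be, 90d4, c182, d9d0}.
Common ancestors: {3c15, 570a, 87be, 90d4, c182, d9d0}.
Among these, 87be is not an ancestor of any other common ancestor — it is the merge base.

87be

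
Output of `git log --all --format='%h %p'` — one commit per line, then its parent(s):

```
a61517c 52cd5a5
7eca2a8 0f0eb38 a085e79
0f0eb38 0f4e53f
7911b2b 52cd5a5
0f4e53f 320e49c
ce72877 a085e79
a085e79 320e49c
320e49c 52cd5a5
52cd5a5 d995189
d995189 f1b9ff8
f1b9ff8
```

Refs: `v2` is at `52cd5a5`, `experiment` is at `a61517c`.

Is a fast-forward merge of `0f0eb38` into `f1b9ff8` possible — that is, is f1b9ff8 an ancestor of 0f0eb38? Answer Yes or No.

Yes

A fast-forward from f1b9ff8 to 0f0eb38 is possible iff f1b9ff8 is an ancestor of 0f0eb38.
Ancestors of 0f0eb38: {0f0eb38, 0f4e53f, 320e49c, 52cd5a5, d995189, f1b9ff8}.
f1b9ff8 is among them, so fast-forward is possible.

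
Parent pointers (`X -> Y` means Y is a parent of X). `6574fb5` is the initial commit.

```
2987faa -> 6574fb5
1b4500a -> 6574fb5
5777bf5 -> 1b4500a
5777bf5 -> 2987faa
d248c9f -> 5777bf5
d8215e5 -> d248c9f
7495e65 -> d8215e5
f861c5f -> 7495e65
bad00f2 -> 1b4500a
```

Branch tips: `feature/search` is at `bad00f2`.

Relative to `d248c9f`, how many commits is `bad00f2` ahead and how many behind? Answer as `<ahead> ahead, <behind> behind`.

1 ahead, 3 behind

Reachable from bad00f2: {1b4500a, 6574fb5, bad00f2}.
Reachable from d248c9f: {1b4500a, 2987faa, 5777bf5, 6574fb5, d248c9f}.
Only in bad00f2's history (ahead): {bad00f2} — 1.
Only in d248c9f's history (behind): {2987faa, 5777bf5, d248c9f} — 3.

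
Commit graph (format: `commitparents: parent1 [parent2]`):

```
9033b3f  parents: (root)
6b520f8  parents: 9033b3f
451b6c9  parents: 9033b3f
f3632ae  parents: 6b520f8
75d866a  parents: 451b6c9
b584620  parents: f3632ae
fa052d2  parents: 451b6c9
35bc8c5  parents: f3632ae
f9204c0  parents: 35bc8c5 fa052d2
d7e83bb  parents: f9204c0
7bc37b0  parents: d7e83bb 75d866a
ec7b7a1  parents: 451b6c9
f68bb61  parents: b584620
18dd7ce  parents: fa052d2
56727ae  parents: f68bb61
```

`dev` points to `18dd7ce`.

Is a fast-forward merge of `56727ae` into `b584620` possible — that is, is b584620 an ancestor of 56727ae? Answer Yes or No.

Yes

A fast-forward from b584620 to 56727ae is possible iff b584620 is an ancestor of 56727ae.
Ancestors of 56727ae: {56727ae, 6b520f8, 9033b3f, b584620, f3632ae, f68bb61}.
b584620 is among them, so fast-forward is possible.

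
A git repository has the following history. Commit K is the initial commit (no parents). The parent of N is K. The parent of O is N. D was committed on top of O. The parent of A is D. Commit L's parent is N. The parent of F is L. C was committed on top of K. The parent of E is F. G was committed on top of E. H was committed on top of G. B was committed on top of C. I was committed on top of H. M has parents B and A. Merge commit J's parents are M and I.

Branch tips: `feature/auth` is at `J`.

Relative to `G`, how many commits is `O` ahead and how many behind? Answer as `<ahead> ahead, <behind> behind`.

1 ahead, 4 behind

Reachable from O: {K, N, O}.
Reachable from G: {E, F, G, K, L, N}.
Only in O's history (ahead): {O} — 1.
Only in G's history (behind): {E, F, G, L} — 4.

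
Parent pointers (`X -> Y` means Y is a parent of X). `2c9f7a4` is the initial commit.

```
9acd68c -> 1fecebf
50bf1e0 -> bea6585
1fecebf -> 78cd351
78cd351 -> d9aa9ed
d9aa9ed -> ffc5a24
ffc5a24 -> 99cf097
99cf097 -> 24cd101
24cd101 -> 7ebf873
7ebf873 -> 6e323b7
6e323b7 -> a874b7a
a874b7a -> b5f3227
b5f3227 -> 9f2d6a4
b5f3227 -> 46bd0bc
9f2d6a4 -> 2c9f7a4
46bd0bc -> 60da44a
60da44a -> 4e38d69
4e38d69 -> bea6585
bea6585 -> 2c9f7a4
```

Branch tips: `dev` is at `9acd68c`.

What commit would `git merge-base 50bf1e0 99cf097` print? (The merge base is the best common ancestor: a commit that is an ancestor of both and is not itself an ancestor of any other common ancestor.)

bea6585

Ancestors of 50bf1e0: {2c9f7a4, 50bf1e0, bea6585}.
Ancestors of 99cf097: {24cd101, 2c9f7a4, 46bd0bc, 4e38d69, 60da44a, 6e323b7, 7ebf873, 99cf097, 9f2d6a4, a874b7a, b5f3227, bea6585}.
Common ancestors: {2c9f7a4, bea6585}.
Among these, bea6585 is not an ancestor of any other common ancestor — it is the merge base.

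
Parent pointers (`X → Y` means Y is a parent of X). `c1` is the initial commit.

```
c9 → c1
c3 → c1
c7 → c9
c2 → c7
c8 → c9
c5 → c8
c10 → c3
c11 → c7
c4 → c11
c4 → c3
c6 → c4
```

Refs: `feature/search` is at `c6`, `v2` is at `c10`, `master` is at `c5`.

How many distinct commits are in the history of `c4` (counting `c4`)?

Walking parent pointers from c4: reachable set = {c1, c11, c3, c4, c7, c9}.
That is 6 commits.

6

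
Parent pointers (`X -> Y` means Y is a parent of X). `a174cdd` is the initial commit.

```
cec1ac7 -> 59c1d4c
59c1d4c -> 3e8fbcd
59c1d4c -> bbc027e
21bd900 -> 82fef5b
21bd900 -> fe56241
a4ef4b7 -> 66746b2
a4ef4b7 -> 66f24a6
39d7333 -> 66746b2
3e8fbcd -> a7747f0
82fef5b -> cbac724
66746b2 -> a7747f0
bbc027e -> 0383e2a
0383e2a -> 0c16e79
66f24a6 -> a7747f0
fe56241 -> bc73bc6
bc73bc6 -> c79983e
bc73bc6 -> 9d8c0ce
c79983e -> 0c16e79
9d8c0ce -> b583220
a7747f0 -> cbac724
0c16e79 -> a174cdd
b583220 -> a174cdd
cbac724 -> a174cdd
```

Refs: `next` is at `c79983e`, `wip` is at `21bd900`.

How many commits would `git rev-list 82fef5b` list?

3

Walking parent pointers from 82fef5b: reachable set = {82fef5b, a174cdd, cbac724}.
That is 3 commits.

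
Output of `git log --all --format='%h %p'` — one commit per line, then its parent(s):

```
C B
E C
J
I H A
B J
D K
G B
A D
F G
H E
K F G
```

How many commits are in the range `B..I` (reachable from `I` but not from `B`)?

9

Reachable from I: {A, B, C, D, E, F, G, H, I, J, K}.
Reachable from B: {B, J}.
In I's history but not B's: {A, C, D, E, F, G, H, I, K} — 9 commits.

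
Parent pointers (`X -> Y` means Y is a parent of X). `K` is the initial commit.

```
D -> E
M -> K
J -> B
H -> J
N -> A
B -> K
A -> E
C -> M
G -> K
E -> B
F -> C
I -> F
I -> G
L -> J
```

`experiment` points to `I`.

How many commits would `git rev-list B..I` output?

Reachable from I: {C, F, G, I, K, M}.
Reachable from B: {B, K}.
In I's history but not B's: {C, F, G, I, M} — 5 commits.

5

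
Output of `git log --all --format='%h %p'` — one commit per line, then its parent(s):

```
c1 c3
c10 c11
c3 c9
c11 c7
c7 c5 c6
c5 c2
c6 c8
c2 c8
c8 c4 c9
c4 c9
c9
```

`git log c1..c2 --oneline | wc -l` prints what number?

Reachable from c2: {c2, c4, c8, c9}.
Reachable from c1: {c1, c3, c9}.
In c2's history but not c1's: {c2, c4, c8} — 3 commits.

3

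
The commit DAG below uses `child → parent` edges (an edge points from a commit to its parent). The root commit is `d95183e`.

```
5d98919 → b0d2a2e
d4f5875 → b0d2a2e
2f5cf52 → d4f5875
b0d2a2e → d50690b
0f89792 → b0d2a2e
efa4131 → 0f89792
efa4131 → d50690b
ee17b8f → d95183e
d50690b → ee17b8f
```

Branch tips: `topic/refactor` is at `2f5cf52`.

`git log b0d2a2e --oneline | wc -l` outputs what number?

Walking parent pointers from b0d2a2e: reachable set = {b0d2a2e, d50690b, d95183e, ee17b8f}.
That is 4 commits.

4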